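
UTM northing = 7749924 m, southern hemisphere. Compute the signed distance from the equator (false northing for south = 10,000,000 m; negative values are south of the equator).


For southern: actual = 7749924 - 10000000 = -2250076 m

-2250076 m


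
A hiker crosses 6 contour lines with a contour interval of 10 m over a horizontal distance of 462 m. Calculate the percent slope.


elevation change = 6 * 10 = 60 m
slope = 60 / 462 * 100 = 13.0%

13.0%


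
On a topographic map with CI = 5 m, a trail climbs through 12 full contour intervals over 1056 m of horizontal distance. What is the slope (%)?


elevation change = 12 * 5 = 60 m
slope = 60 / 1056 * 100 = 5.7%

5.7%


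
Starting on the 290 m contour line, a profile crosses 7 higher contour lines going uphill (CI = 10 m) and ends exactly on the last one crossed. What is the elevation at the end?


elevation = 290 + 7 * 10 = 360 m

360 m


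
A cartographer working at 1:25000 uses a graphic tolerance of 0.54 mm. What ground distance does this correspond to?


ground = 0.54 mm * 25000 / 1000 = 13.5 m

13.5 m


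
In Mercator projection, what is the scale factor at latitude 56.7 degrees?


SF = 1 / cos(56.7) = 1 / 0.549023 = 1.821

1.821


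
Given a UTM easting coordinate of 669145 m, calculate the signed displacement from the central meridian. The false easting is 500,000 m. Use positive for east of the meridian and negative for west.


displacement = 669145 - 500000 = 169145 m

169145 m


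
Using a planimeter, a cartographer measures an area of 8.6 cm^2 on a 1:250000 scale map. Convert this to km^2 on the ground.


ground_area = 8.6 * (250000/100)^2 = 53750000.0 m^2 = 53.75 km^2

53.75 km^2


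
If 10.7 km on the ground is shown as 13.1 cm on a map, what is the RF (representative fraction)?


ground = 10.7 km = 1070000 cm; RF denominator = ground / map = 1070000 / 13.1 ≈ 81679; RF = 1:81679

1:81679


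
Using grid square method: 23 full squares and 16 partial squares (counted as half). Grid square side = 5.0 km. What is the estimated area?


effective squares = 23 + 16 * 0.5 = 31.0
area = 31.0 * 25.0 = 775.0 km^2

775.0 km^2


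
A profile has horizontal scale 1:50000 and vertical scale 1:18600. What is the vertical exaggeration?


VE = horizontal_scale / vertical_scale = 50000 / 18600 ≈ 2.7

2.7x


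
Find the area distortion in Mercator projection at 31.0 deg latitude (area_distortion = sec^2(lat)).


area_distortion = 1/cos^2(31.0) = 1.361

1.361


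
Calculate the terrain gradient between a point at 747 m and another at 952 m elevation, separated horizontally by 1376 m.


gradient = (952 - 747) / 1376 = 205 / 1376 = 0.149

0.149


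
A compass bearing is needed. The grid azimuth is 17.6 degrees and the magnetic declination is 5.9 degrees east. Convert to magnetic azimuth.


magnetic azimuth = grid azimuth - declination (east +ve)
mag_az = 17.6 - 5.9 = 11.7 degrees

11.7 degrees


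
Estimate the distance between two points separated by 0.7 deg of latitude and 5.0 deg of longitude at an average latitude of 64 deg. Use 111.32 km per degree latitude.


dlat_km = 0.7 * 111.32 = 77.924
dlon_km = 5.0 * 111.32 * cos(64) ≈ 243.997
dist = sqrt(77.924^2 + 243.997^2) ≈ 256.1 km

256.1 km


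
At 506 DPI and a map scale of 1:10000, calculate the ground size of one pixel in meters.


pixel_cm = 2.54 / 506 ≈ 0.00502 cm
ground = pixel_cm * 10000 / 100 = 2.54 * 10000 / (506 * 100) = 25400 / 50600 ≈ 0.5 m

0.5 m


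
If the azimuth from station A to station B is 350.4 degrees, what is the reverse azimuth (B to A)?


back azimuth = (350.4 + 180) mod 360 = 170.4 degrees

170.4 degrees


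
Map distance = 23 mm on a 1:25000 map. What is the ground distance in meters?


ground = 23 mm * 25000 / 1000 = 575.0 m

575.0 m


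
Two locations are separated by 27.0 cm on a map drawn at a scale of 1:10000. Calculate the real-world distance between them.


ground = 27.0 cm * 10000 / 100 = 2700.0 m = 2.7 km

2.7 km


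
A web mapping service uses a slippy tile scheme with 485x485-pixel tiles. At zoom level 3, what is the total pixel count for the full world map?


tiles per axis = 2^3 = 8
total tiles = 8^2 = 64
pixels per axis = 8 * 485 = 3880
total pixels = 3880^2 = 15054400

15054400 pixels


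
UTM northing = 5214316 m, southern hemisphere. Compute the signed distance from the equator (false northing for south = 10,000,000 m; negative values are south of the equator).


For southern: actual = 5214316 - 10000000 = -4785684 m

-4785684 m


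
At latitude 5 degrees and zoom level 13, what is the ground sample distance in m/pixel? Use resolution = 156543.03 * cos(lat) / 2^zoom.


res = 156543.03 * cos(5) / 2^13 = 156543.03 * 0.9961947 / 8192 = 19.04 m/pixel

19.04 m/pixel


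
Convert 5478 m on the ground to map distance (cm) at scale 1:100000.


map_cm = 5478 * 100 / 100000 = 5.478 cm ≈ 5.48 cm

5.48 cm


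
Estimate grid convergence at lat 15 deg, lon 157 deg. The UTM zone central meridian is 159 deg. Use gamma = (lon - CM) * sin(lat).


gamma = (157 - 159) * sin(15) = -2 * 0.258819 = -0.518 degrees

-0.518 degrees


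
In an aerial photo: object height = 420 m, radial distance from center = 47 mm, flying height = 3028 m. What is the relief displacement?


d = h * r / H = 420 * 47 / 3028 = 6.52 mm

6.52 mm


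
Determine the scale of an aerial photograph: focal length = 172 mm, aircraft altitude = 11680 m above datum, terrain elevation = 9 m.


scale = f / (H - h) = 172 mm / 11671 m = 172 / 11671000 = 1:67855

1:67855


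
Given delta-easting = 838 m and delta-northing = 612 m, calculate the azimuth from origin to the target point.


az = atan2(838, 612) = 53.9 deg
adjusted to 0-360: 53.9 degrees

53.9 degrees


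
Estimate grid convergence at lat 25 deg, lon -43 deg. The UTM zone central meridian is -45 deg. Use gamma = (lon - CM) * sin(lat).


gamma = (-43 - -45) * sin(25) = 2 * 0.422618 = 0.845 degrees

0.845 degrees


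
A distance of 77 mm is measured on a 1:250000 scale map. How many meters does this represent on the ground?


ground = 77 mm * 250000 / 1000 = 19250.0 m

19250.0 m


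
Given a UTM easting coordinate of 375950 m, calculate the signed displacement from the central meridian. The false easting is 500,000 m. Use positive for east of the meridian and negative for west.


displacement = 375950 - 500000 = -124050 m

-124050 m


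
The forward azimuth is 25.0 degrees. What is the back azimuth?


back azimuth = (25.0 + 180) mod 360 = 205.0 degrees

205.0 degrees


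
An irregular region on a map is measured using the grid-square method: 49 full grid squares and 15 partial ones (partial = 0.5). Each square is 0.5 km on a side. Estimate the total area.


effective squares = 49 + 15 * 0.5 = 56.5
area = 56.5 * 0.25 = 14.125 km^2

14.125 km^2


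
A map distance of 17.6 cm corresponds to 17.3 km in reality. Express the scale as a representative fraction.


ground = 17.3 km = 1730000 cm; RF denominator = ground / map = 1730000 / 17.6 ≈ 98295; RF = 1:98295

1:98295


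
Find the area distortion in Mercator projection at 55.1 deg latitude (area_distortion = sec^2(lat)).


area_distortion = 1/cos^2(55.1) = 3.055

3.055


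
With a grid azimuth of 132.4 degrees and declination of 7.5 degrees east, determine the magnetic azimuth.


magnetic azimuth = grid azimuth - declination (east +ve)
mag_az = 132.4 - 7.5 = 124.9 degrees

124.9 degrees


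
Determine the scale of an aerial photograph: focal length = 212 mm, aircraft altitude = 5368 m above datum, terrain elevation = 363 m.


scale = f / (H - h) = 212 mm / 5005 m = 212 / 5005000 = 1:23608

1:23608


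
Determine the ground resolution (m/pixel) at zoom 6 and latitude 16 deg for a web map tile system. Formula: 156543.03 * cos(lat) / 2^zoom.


res = 156543.03 * cos(16) / 2^6 = 156543.03 * 0.9612617 / 64 = 2351.23 m/pixel

2351.23 m/pixel


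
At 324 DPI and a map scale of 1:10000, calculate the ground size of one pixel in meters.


pixel_cm = 2.54 / 324 ≈ 0.00784 cm
ground = pixel_cm * 10000 / 100 = 2.54 * 10000 / (324 * 100) = 25400 / 32400 ≈ 0.78 m

0.78 m


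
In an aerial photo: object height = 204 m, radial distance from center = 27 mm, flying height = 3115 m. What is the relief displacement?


d = h * r / H = 204 * 27 / 3115 = 1.77 mm

1.77 mm


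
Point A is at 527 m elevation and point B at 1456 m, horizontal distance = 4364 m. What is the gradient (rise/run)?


gradient = (1456 - 527) / 4364 = 929 / 4364 = 0.2129

0.2129


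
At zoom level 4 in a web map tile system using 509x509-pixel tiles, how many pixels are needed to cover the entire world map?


tiles per axis = 2^4 = 16
total tiles = 16^2 = 256
pixels per axis = 16 * 509 = 8144
total pixels = 8144^2 = 66324736

66324736 pixels


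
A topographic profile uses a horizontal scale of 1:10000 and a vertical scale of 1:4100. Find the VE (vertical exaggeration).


VE = horizontal_scale / vertical_scale = 10000 / 4100 ≈ 2.4

2.4x


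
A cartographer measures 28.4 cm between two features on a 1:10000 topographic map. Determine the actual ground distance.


ground = 28.4 cm * 10000 / 100 = 2840.0 m = 2.84 km

2.84 km


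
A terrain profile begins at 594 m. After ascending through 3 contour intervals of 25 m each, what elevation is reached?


elevation = 594 + 3 * 25 = 669 m

669 m


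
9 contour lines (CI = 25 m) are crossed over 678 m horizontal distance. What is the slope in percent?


elevation change = 9 * 25 = 225 m
slope = 225 / 678 * 100 = 33.2%

33.2%


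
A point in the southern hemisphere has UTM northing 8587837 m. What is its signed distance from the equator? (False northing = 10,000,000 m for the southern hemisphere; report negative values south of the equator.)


For southern: actual = 8587837 - 10000000 = -1412163 m

-1412163 m


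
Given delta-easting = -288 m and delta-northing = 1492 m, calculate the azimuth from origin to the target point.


az = atan2(-288, 1492) = -10.9 deg
adjusted to 0-360: 349.1 degrees

349.1 degrees


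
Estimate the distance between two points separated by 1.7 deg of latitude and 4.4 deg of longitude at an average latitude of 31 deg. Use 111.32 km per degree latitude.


dlat_km = 1.7 * 111.32 = 189.244
dlon_km = 4.4 * 111.32 * cos(31) ≈ 419.847
dist = sqrt(189.244^2 + 419.847^2) ≈ 460.5 km

460.5 km


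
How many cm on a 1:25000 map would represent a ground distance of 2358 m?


map_cm = 2358 * 100 / 25000 = 9.432 cm ≈ 9.43 cm

9.43 cm


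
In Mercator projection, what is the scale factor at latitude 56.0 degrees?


SF = 1 / cos(56.0) = 1 / 0.559193 = 1.788

1.788


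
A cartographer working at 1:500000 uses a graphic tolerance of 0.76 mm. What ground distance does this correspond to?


ground = 0.76 mm * 500000 / 1000 = 380.0 m

380.0 m


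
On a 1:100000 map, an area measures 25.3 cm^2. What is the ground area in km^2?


ground_area = 25.3 * (100000/100)^2 = 25300000.0 m^2 = 25.3 km^2

25.3 km^2


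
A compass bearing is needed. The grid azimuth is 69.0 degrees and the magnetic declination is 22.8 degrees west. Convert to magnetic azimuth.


magnetic azimuth = grid azimuth - declination (east +ve)
mag_az = 69.0 - -22.8 = 91.8 degrees

91.8 degrees


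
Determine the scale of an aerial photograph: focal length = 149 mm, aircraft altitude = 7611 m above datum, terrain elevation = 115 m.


scale = f / (H - h) = 149 mm / 7496 m = 149 / 7496000 = 1:50309

1:50309


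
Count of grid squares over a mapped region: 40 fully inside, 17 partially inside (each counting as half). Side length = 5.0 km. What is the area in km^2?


effective squares = 40 + 17 * 0.5 = 48.5
area = 48.5 * 25.0 = 1212.5 km^2

1212.5 km^2


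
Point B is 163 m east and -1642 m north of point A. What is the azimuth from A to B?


az = atan2(163, -1642) = 174.3 deg
adjusted to 0-360: 174.3 degrees

174.3 degrees


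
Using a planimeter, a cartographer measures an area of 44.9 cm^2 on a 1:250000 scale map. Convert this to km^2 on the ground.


ground_area = 44.9 * (250000/100)^2 = 280625000.0 m^2 = 280.625 km^2

280.625 km^2


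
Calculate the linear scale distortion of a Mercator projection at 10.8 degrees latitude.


SF = 1 / cos(10.8) = 1 / 0.982287 = 1.018

1.018


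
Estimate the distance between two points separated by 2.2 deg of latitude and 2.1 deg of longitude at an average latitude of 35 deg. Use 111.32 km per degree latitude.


dlat_km = 2.2 * 111.32 = 244.904
dlon_km = 2.1 * 111.32 * cos(35) ≈ 191.495
dist = sqrt(244.904^2 + 191.495^2) ≈ 310.9 km

310.9 km


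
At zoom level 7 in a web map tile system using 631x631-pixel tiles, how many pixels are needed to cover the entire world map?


tiles per axis = 2^7 = 128
total tiles = 128^2 = 16384
pixels per axis = 128 * 631 = 80768
total pixels = 80768^2 = 6523469824

6523469824 pixels


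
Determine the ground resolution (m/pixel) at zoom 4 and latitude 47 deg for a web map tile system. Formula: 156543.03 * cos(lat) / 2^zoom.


res = 156543.03 * cos(47) / 2^4 = 156543.03 * 0.68199836 / 16 = 6672.63 m/pixel

6672.63 m/pixel


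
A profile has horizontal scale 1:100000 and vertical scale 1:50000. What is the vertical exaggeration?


VE = horizontal_scale / vertical_scale = 100000 / 50000 = 2.0

2.0x


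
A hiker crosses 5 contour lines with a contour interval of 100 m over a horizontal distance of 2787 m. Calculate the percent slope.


elevation change = 5 * 100 = 500 m
slope = 500 / 2787 * 100 = 17.9%

17.9%


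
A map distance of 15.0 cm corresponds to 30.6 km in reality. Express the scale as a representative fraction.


ground = 30.6 km = 3060000 cm; RF denominator = ground / map = 3060000 / 15.0 = 204000; RF = 1:204000

1:204000


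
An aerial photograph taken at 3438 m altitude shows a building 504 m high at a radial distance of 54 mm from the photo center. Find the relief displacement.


d = h * r / H = 504 * 54 / 3438 = 7.92 mm

7.92 mm


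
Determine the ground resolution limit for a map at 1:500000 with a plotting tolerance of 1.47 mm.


ground = 1.47 mm * 500000 / 1000 = 735.0 m

735.0 m


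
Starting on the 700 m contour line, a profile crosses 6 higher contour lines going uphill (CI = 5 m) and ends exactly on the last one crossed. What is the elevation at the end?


elevation = 700 + 6 * 5 = 730 m

730 m


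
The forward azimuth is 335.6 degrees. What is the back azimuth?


back azimuth = (335.6 + 180) mod 360 = 155.6 degrees

155.6 degrees


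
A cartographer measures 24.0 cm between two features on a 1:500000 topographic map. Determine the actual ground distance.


ground = 24.0 cm * 500000 / 100 = 120000.0 m = 120.0 km

120.0 km


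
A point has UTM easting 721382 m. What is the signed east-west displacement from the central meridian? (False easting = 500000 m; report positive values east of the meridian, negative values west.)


displacement = 721382 - 500000 = 221382 m

221382 m


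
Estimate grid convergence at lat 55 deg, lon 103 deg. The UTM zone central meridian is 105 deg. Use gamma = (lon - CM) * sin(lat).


gamma = (103 - 105) * sin(55) = -2 * 0.819152 = -1.638 degrees

-1.638 degrees


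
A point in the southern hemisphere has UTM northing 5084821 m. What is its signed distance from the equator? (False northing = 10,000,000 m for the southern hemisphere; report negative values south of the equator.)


For southern: actual = 5084821 - 10000000 = -4915179 m

-4915179 m


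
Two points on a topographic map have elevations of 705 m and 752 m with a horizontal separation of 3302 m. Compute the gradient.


gradient = (752 - 705) / 3302 = 47 / 3302 = 0.0142

0.0142


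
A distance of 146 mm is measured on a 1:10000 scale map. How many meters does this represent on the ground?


ground = 146 mm * 10000 / 1000 = 1460.0 m

1460.0 m


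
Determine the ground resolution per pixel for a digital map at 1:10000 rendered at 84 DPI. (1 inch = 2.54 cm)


pixel_cm = 2.54 / 84 ≈ 0.030238 cm
ground = pixel_cm * 10000 / 100 = 2.54 * 10000 / (84 * 100) = 25400 / 8400 ≈ 3.02 m

3.02 m


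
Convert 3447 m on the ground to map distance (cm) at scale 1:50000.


map_cm = 3447 * 100 / 50000 = 6.894 cm ≈ 6.89 cm

6.89 cm


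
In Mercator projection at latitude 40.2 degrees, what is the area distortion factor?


area_distortion = 1/cos^2(40.2) = 1.714

1.714


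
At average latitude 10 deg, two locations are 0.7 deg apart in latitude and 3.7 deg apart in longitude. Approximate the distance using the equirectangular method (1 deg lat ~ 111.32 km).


dlat_km = 0.7 * 111.32 = 77.924
dlon_km = 3.7 * 111.32 * cos(10) ≈ 405.627
dist = sqrt(77.924^2 + 405.627^2) ≈ 413.0 km

413.0 km


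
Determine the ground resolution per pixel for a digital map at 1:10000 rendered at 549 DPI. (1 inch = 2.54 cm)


pixel_cm = 2.54 / 549 ≈ 0.004627 cm
ground = pixel_cm * 10000 / 100 = 2.54 * 10000 / (549 * 100) = 25400 / 54900 ≈ 0.46 m

0.46 m


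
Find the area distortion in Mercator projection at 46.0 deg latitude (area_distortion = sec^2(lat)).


area_distortion = 1/cos^2(46.0) = 2.072

2.072


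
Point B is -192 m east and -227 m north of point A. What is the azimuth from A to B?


az = atan2(-192, -227) = -139.8 deg
adjusted to 0-360: 220.2 degrees

220.2 degrees


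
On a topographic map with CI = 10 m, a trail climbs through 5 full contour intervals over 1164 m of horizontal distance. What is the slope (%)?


elevation change = 5 * 10 = 50 m
slope = 50 / 1164 * 100 = 4.3%

4.3%


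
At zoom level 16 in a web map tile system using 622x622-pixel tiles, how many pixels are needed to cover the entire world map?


tiles per axis = 2^16 = 65536
total tiles = 65536^2 = 4294967296
pixels per axis = 65536 * 622 = 40763392
total pixels = 40763392^2 = 1661654127345664

1661654127345664 pixels


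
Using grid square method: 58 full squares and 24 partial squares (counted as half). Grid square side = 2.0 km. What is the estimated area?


effective squares = 58 + 24 * 0.5 = 70.0
area = 70.0 * 4.0 = 280.0 km^2

280.0 km^2


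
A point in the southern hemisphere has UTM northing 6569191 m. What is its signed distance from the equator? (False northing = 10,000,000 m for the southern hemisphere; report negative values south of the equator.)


For southern: actual = 6569191 - 10000000 = -3430809 m

-3430809 m


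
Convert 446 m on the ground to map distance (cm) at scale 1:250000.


map_cm = 446 * 100 / 250000 = 0.1784 cm ≈ 0.18 cm

0.18 cm


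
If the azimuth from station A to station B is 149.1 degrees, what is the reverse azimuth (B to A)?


back azimuth = (149.1 + 180) mod 360 = 329.1 degrees

329.1 degrees


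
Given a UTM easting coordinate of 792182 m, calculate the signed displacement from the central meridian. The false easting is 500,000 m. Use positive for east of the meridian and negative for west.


displacement = 792182 - 500000 = 292182 m

292182 m


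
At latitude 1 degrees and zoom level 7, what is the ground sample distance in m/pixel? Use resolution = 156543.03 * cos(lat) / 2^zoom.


res = 156543.03 * cos(1) / 2^7 = 156543.03 * 0.9998477 / 128 = 1222.81 m/pixel

1222.81 m/pixel


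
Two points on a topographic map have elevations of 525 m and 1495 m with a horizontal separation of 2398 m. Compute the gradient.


gradient = (1495 - 525) / 2398 = 970 / 2398 = 0.4045

0.4045


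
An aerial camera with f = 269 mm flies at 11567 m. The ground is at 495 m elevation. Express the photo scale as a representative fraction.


scale = f / (H - h) = 269 mm / 11072 m = 269 / 11072000 = 1:41160

1:41160


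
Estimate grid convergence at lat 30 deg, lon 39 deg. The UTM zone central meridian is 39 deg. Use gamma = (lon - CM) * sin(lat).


gamma = (39 - 39) * sin(30) = 0 * 0.5 = 0.0 degrees

0.0 degrees


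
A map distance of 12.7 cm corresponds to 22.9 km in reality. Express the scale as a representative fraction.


ground = 22.9 km = 2290000 cm; RF denominator = ground / map = 2290000 / 12.7 ≈ 180315; RF = 1:180315

1:180315


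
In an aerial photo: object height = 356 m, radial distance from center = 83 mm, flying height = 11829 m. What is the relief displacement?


d = h * r / H = 356 * 83 / 11829 = 2.5 mm

2.5 mm


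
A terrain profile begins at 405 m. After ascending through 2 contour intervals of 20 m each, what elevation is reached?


elevation = 405 + 2 * 20 = 445 m

445 m


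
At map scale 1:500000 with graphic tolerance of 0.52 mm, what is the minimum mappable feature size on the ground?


ground = 0.52 mm * 500000 / 1000 = 260.0 m

260.0 m


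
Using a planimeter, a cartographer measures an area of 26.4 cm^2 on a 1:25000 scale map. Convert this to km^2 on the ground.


ground_area = 26.4 * (25000/100)^2 = 1650000.0 m^2 = 1.65 km^2

1.65 km^2


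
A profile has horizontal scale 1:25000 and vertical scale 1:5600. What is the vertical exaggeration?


VE = horizontal_scale / vertical_scale = 25000 / 5600 ≈ 4.5

4.5x


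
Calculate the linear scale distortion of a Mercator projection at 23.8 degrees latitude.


SF = 1 / cos(23.8) = 1 / 0.91496 = 1.093

1.093


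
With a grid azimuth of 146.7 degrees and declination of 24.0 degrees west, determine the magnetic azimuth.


magnetic azimuth = grid azimuth - declination (east +ve)
mag_az = 146.7 - -24.0 = 170.7 degrees

170.7 degrees


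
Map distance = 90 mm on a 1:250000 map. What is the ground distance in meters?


ground = 90 mm * 250000 / 1000 = 22500.0 m

22500.0 m


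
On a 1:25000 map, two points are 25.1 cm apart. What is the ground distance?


ground = 25.1 cm * 25000 / 100 = 6275.0 m = 6.275 km

6.275 km


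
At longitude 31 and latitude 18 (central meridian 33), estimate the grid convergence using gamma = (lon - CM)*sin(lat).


gamma = (31 - 33) * sin(18) = -2 * 0.309017 = -0.618 degrees

-0.618 degrees


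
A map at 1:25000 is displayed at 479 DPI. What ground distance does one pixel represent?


pixel_cm = 2.54 / 479 ≈ 0.005303 cm
ground = pixel_cm * 25000 / 100 = 2.54 * 25000 / (479 * 100) = 63500 / 47900 ≈ 1.33 m

1.33 m


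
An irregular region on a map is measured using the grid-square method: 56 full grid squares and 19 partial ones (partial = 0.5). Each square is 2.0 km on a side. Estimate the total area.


effective squares = 56 + 19 * 0.5 = 65.5
area = 65.5 * 4.0 = 262.0 km^2

262.0 km^2


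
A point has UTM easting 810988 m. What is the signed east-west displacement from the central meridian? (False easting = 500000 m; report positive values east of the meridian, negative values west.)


displacement = 810988 - 500000 = 310988 m

310988 m


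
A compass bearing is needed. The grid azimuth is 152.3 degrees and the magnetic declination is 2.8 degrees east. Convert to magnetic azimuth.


magnetic azimuth = grid azimuth - declination (east +ve)
mag_az = 152.3 - 2.8 = 149.5 degrees

149.5 degrees


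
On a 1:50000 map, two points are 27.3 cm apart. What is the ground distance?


ground = 27.3 cm * 50000 / 100 = 13650.0 m = 13.65 km

13.65 km


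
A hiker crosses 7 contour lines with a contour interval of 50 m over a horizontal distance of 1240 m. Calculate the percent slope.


elevation change = 7 * 50 = 350 m
slope = 350 / 1240 * 100 = 28.2%

28.2%


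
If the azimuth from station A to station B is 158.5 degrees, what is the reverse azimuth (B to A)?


back azimuth = (158.5 + 180) mod 360 = 338.5 degrees

338.5 degrees


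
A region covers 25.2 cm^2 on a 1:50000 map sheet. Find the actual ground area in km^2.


ground_area = 25.2 * (50000/100)^2 = 6300000.0 m^2 = 6.3 km^2

6.3 km^2


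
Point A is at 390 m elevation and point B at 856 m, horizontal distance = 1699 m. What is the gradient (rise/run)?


gradient = (856 - 390) / 1699 = 466 / 1699 = 0.2743

0.2743


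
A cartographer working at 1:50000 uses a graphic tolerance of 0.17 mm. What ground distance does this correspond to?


ground = 0.17 mm * 50000 / 1000 = 8.5 m

8.5 m


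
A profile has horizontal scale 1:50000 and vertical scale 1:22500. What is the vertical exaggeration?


VE = horizontal_scale / vertical_scale = 50000 / 22500 ≈ 2.2

2.2x


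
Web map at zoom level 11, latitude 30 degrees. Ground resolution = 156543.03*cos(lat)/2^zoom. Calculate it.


res = 156543.03 * cos(30) / 2^11 = 156543.03 * 0.8660254 / 2048 = 66.2 m/pixel

66.2 m/pixel


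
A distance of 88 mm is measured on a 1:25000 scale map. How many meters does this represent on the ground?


ground = 88 mm * 25000 / 1000 = 2200.0 m

2200.0 m


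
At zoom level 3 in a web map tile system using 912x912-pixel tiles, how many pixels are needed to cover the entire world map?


tiles per axis = 2^3 = 8
total tiles = 8^2 = 64
pixels per axis = 8 * 912 = 7296
total pixels = 7296^2 = 53231616

53231616 pixels


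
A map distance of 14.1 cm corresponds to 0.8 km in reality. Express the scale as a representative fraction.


ground = 0.8 km = 80000 cm; RF denominator = ground / map = 80000 / 14.1 ≈ 5674; RF = 1:5674

1:5674


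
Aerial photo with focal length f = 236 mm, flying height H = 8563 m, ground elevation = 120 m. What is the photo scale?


scale = f / (H - h) = 236 mm / 8443 m = 236 / 8443000 = 1:35775

1:35775


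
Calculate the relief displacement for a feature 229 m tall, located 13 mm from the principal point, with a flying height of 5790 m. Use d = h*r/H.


d = h * r / H = 229 * 13 / 5790 = 0.51 mm

0.51 mm


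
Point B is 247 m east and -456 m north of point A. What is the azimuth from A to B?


az = atan2(247, -456) = 151.6 deg
adjusted to 0-360: 151.6 degrees

151.6 degrees


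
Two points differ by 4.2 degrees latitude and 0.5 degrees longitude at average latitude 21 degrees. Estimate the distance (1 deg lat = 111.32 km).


dlat_km = 4.2 * 111.32 = 467.544
dlon_km = 0.5 * 111.32 * cos(21) ≈ 51.963
dist = sqrt(467.544^2 + 51.963^2) ≈ 470.4 km

470.4 km


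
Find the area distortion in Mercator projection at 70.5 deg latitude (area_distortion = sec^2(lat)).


area_distortion = 1/cos^2(70.5) = 8.974

8.974


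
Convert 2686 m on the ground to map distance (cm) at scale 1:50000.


map_cm = 2686 * 100 / 50000 = 5.372 cm ≈ 5.37 cm

5.37 cm


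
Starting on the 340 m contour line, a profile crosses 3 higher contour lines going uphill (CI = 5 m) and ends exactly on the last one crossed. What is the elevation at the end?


elevation = 340 + 3 * 5 = 355 m

355 m


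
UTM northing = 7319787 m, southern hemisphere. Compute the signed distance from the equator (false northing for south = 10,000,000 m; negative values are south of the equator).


For southern: actual = 7319787 - 10000000 = -2680213 m

-2680213 m


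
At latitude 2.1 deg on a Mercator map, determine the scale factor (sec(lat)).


SF = 1 / cos(2.1) = 1 / 0.999328 = 1.001

1.001


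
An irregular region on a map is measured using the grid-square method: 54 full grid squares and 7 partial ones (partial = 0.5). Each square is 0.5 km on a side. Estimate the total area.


effective squares = 54 + 7 * 0.5 = 57.5
area = 57.5 * 0.25 = 14.375 km^2

14.375 km^2


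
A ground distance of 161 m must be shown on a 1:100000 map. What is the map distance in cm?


map_cm = 161 * 100 / 100000 = 0.161 cm ≈ 0.16 cm

0.16 cm


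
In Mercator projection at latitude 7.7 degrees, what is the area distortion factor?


area_distortion = 1/cos^2(7.7) = 1.018

1.018


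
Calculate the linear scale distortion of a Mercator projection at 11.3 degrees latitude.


SF = 1 / cos(11.3) = 1 / 0.980615 = 1.02

1.02


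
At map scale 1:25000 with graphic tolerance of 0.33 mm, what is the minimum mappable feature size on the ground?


ground = 0.33 mm * 25000 / 1000 = 8.25 m

8.25 m


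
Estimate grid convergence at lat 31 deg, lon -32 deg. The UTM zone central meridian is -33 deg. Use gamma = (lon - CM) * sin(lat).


gamma = (-32 - -33) * sin(31) = 1 * 0.515038 = 0.515 degrees

0.515 degrees


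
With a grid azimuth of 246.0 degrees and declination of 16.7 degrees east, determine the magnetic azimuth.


magnetic azimuth = grid azimuth - declination (east +ve)
mag_az = 246.0 - 16.7 = 229.3 degrees

229.3 degrees


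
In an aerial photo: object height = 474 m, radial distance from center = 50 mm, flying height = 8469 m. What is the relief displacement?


d = h * r / H = 474 * 50 / 8469 = 2.8 mm

2.8 mm


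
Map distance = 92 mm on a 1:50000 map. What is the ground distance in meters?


ground = 92 mm * 50000 / 1000 = 4600.0 m

4600.0 m


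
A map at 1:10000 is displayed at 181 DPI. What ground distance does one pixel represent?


pixel_cm = 2.54 / 181 ≈ 0.014033 cm
ground = pixel_cm * 10000 / 100 = 2.54 * 10000 / (181 * 100) = 25400 / 18100 ≈ 1.4 m

1.4 m


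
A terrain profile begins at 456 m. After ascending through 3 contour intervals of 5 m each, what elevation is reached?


elevation = 456 + 3 * 5 = 471 m

471 m


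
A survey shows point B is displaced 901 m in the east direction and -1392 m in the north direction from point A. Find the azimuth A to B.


az = atan2(901, -1392) = 147.1 deg
adjusted to 0-360: 147.1 degrees

147.1 degrees


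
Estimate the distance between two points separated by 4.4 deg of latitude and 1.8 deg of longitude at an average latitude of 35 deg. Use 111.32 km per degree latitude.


dlat_km = 4.4 * 111.32 = 489.808
dlon_km = 1.8 * 111.32 * cos(35) ≈ 164.138
dist = sqrt(489.808^2 + 164.138^2) ≈ 516.6 km

516.6 km


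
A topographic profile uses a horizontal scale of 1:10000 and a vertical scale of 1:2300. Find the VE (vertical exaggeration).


VE = horizontal_scale / vertical_scale = 10000 / 2300 ≈ 4.3

4.3x


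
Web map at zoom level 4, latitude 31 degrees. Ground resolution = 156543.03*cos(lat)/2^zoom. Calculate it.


res = 156543.03 * cos(31) / 2^4 = 156543.03 * 0.8571673 / 16 = 8386.47 m/pixel

8386.47 m/pixel


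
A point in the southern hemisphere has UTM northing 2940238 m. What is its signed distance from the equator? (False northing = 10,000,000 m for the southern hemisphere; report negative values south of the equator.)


For southern: actual = 2940238 - 10000000 = -7059762 m

-7059762 m


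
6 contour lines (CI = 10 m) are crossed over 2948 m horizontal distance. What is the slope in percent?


elevation change = 6 * 10 = 60 m
slope = 60 / 2948 * 100 = 2.0%

2.0%


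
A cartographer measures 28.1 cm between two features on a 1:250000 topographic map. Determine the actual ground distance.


ground = 28.1 cm * 250000 / 100 = 70250.0 m = 70.25 km

70.25 km


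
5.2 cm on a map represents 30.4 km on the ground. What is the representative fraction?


ground = 30.4 km = 3040000 cm; RF denominator = ground / map = 3040000 / 5.2 ≈ 584615; RF = 1:584615

1:584615


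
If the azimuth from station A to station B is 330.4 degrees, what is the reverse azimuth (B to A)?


back azimuth = (330.4 + 180) mod 360 = 150.4 degrees

150.4 degrees


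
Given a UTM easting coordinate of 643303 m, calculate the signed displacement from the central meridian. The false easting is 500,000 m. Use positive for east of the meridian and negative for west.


displacement = 643303 - 500000 = 143303 m

143303 m


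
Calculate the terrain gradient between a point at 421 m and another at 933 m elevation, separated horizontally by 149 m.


gradient = (933 - 421) / 149 = 512 / 149 = 3.4362

3.4362


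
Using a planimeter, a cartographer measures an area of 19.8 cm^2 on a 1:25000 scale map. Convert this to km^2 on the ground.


ground_area = 19.8 * (25000/100)^2 = 1237500.0 m^2 = 1.2375 km^2 ≈ 1.238 km^2

1.238 km^2


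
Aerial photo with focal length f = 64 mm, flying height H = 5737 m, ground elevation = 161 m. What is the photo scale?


scale = f / (H - h) = 64 mm / 5576 m = 64 / 5576000 = 1:87125

1:87125


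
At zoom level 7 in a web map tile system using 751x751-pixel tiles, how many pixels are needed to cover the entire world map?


tiles per axis = 2^7 = 128
total tiles = 128^2 = 16384
pixels per axis = 128 * 751 = 96128
total pixels = 96128^2 = 9240592384

9240592384 pixels


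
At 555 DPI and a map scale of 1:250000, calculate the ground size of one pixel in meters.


pixel_cm = 2.54 / 555 ≈ 0.004577 cm
ground = pixel_cm * 250000 / 100 = 2.54 * 250000 / (555 * 100) = 635000 / 55500 ≈ 11.44 m

11.44 m


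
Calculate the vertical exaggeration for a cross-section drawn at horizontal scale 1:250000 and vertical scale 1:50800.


VE = horizontal_scale / vertical_scale = 250000 / 50800 ≈ 4.9

4.9x


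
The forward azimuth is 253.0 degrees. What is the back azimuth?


back azimuth = (253.0 + 180) mod 360 = 73.0 degrees

73.0 degrees


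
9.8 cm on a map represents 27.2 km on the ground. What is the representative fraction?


ground = 27.2 km = 2720000 cm; RF denominator = ground / map = 2720000 / 9.8 ≈ 277551; RF = 1:277551

1:277551


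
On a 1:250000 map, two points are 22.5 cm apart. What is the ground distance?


ground = 22.5 cm * 250000 / 100 = 56250.0 m = 56.25 km

56.25 km


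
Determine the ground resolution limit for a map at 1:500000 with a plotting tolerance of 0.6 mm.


ground = 0.6 mm * 500000 / 1000 = 300.0 m

300.0 m


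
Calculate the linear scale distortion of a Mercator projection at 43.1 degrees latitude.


SF = 1 / cos(43.1) = 1 / 0.730162 = 1.37

1.37


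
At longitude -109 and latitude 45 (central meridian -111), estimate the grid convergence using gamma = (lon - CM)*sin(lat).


gamma = (-109 - -111) * sin(45) = 2 * 0.707107 = 1.414 degrees

1.414 degrees


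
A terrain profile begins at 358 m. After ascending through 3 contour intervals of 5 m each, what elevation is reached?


elevation = 358 + 3 * 5 = 373 m

373 m


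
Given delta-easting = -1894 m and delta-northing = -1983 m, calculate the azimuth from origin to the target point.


az = atan2(-1894, -1983) = -136.3 deg
adjusted to 0-360: 223.7 degrees

223.7 degrees


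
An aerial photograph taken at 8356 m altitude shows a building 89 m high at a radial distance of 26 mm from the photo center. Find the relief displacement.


d = h * r / H = 89 * 26 / 8356 = 0.28 mm

0.28 mm


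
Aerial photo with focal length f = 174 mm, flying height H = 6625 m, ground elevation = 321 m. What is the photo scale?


scale = f / (H - h) = 174 mm / 6304 m = 174 / 6304000 = 1:36230

1:36230


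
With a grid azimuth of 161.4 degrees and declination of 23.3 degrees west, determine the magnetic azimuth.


magnetic azimuth = grid azimuth - declination (east +ve)
mag_az = 161.4 - -23.3 = 184.7 degrees

184.7 degrees


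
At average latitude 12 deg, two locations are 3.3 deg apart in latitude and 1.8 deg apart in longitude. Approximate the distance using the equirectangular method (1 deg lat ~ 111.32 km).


dlat_km = 3.3 * 111.32 = 367.356
dlon_km = 1.8 * 111.32 * cos(12) ≈ 195.997
dist = sqrt(367.356^2 + 195.997^2) ≈ 416.4 km

416.4 km


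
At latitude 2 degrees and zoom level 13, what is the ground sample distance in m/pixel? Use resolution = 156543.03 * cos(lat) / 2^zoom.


res = 156543.03 * cos(2) / 2^13 = 156543.03 * 0.99939083 / 8192 = 19.1 m/pixel

19.1 m/pixel


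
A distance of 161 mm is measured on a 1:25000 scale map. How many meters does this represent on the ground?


ground = 161 mm * 25000 / 1000 = 4025.0 m

4025.0 m


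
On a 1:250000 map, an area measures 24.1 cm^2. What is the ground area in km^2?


ground_area = 24.1 * (250000/100)^2 = 150625000.0 m^2 = 150.625 km^2

150.625 km^2


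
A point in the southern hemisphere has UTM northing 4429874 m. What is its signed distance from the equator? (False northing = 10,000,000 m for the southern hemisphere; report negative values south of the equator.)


For southern: actual = 4429874 - 10000000 = -5570126 m

-5570126 m


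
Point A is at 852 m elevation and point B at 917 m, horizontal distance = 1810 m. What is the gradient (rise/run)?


gradient = (917 - 852) / 1810 = 65 / 1810 = 0.0359

0.0359


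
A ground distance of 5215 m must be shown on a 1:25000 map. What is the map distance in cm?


map_cm = 5215 * 100 / 25000 = 20.86 cm

20.86 cm


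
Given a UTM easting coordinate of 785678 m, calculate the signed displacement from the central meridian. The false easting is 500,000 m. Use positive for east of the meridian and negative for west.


displacement = 785678 - 500000 = 285678 m

285678 m


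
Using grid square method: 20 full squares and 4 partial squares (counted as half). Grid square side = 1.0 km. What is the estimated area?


effective squares = 20 + 4 * 0.5 = 22.0
area = 22.0 * 1.0 = 22.0 km^2

22.0 km^2


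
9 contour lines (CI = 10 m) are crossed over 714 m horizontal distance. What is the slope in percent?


elevation change = 9 * 10 = 90 m
slope = 90 / 714 * 100 = 12.6%

12.6%


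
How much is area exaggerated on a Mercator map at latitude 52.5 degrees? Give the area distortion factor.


area_distortion = 1/cos^2(52.5) = 2.698

2.698


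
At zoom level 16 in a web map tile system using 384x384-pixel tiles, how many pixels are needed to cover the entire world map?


tiles per axis = 2^16 = 65536
total tiles = 65536^2 = 4294967296
pixels per axis = 65536 * 384 = 25165824
total pixels = 25165824^2 = 633318697598976

633318697598976 pixels


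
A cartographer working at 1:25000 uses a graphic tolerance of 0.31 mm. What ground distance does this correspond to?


ground = 0.31 mm * 25000 / 1000 = 7.75 m

7.75 m


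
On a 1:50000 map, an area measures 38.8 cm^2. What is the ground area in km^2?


ground_area = 38.8 * (50000/100)^2 = 9700000.0 m^2 = 9.7 km^2

9.7 km^2


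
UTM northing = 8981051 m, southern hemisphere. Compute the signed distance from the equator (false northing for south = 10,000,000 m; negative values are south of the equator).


For southern: actual = 8981051 - 10000000 = -1018949 m

-1018949 m


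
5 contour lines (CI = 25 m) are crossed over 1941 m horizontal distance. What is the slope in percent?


elevation change = 5 * 25 = 125 m
slope = 125 / 1941 * 100 = 6.4%

6.4%


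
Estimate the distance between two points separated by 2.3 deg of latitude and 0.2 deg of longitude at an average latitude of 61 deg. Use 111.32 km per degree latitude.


dlat_km = 2.3 * 111.32 = 256.036
dlon_km = 0.2 * 111.32 * cos(61) ≈ 10.794
dist = sqrt(256.036^2 + 10.794^2) ≈ 256.3 km

256.3 km


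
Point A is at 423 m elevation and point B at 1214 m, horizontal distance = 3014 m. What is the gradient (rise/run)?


gradient = (1214 - 423) / 3014 = 791 / 3014 = 0.2624

0.2624


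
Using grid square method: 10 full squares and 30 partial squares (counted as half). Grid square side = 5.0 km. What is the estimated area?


effective squares = 10 + 30 * 0.5 = 25.0
area = 25.0 * 25.0 = 625.0 km^2

625.0 km^2


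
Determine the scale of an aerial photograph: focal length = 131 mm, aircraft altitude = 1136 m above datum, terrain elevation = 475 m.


scale = f / (H - h) = 131 mm / 661 m = 131 / 661000 = 1:5046

1:5046


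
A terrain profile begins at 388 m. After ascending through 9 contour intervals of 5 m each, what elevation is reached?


elevation = 388 + 9 * 5 = 433 m

433 m


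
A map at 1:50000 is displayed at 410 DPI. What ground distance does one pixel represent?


pixel_cm = 2.54 / 410 ≈ 0.006195 cm
ground = pixel_cm * 50000 / 100 = 2.54 * 50000 / (410 * 100) = 127000 / 41000 ≈ 3.1 m

3.1 m
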